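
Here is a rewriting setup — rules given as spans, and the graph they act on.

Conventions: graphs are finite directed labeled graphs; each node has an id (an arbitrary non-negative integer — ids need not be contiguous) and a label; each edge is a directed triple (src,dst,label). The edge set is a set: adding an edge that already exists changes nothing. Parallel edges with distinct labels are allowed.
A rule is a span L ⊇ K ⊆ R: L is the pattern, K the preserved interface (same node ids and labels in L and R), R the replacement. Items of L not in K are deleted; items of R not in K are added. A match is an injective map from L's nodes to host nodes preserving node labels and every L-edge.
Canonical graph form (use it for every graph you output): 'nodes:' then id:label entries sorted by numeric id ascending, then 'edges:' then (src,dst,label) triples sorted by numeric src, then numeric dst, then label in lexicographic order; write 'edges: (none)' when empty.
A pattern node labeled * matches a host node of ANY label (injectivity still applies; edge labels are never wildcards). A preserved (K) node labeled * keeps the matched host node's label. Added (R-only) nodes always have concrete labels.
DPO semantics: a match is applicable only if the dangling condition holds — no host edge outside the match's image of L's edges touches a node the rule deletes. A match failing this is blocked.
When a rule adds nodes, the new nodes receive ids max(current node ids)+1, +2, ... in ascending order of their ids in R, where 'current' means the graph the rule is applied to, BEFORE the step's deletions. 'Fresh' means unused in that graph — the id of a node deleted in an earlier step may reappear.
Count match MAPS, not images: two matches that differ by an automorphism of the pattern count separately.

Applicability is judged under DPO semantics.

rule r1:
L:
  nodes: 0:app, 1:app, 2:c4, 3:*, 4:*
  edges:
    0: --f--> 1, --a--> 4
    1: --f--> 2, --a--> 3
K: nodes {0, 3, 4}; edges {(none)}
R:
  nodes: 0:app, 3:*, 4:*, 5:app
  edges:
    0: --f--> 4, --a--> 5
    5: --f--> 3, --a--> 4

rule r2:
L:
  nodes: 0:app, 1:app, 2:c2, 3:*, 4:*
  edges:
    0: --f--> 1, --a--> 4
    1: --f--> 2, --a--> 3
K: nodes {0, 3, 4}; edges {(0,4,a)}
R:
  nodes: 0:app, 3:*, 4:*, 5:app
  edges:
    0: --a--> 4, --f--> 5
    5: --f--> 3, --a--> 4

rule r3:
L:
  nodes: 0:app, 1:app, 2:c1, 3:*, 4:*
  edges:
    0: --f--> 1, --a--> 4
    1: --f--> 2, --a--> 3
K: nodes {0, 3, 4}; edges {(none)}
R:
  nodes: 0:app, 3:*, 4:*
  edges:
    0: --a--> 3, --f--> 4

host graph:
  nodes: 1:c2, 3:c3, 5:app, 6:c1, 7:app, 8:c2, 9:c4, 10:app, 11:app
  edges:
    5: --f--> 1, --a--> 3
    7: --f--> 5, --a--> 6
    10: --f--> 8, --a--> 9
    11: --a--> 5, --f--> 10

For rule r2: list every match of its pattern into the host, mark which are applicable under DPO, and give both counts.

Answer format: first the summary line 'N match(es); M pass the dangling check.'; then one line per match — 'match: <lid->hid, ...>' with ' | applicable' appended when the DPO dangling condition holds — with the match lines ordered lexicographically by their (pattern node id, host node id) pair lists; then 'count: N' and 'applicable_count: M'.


2 match(es); 1 pass the dangling check.
match: 0->7, 1->5, 2->1, 3->3, 4->6
match: 0->11, 1->10, 2->8, 3->9, 4->5 | applicable
count: 2
applicable_count: 1


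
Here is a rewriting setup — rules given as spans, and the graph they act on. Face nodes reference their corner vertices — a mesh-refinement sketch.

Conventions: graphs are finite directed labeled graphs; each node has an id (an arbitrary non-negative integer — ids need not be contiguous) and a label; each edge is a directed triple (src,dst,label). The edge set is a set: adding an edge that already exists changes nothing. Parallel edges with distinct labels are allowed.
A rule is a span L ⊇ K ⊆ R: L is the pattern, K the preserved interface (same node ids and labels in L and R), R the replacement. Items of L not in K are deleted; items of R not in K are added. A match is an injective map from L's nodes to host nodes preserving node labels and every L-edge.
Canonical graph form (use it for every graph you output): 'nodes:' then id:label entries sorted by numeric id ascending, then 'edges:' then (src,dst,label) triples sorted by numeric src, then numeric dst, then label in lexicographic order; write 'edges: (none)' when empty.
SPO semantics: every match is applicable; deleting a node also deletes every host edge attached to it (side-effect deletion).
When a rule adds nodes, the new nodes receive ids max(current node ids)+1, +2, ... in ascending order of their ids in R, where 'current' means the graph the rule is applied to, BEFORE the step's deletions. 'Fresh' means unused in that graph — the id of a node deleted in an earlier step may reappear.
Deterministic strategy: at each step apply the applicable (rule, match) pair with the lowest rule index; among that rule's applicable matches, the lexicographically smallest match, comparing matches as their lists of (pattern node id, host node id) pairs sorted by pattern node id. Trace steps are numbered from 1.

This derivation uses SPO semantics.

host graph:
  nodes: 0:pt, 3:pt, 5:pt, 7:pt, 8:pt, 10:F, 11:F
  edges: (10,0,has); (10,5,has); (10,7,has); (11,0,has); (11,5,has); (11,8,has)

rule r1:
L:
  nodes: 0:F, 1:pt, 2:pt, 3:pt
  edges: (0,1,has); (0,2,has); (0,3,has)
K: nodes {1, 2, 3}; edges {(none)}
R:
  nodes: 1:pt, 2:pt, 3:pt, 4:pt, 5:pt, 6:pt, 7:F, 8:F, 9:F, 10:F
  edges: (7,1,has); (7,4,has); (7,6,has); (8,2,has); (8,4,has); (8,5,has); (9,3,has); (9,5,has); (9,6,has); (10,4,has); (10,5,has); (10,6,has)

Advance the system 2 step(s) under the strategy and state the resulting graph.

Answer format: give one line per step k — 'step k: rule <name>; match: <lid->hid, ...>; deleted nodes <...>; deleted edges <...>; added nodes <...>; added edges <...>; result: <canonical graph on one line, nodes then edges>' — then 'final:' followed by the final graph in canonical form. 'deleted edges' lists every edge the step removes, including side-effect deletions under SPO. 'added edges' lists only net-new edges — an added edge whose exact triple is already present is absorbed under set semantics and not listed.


step 1: rule r1; match: 0->10, 1->0, 2->5, 3->7; deleted nodes 10; deleted edges (10,0,has); (10,5,has); (10,7,has); added nodes 12, 13, 14, 15, 16, 17, 18; added edges (15,0,has); (15,12,has); (15,14,has); (16,5,has); (16,12,has); (16,13,has); (17,7,has); (17,13,has); (17,14,has); (18,12,has); (18,13,has); (18,14,has); result: nodes: 0:pt, 3:pt, 5:pt, 7:pt, 8:pt, 11:F, 12:pt, 13:pt, 14:pt, 15:F, 16:F, 17:F, 18:F edges: (11,0,has); (11,5,has); (11,8,has); (15,0,has); (15,12,has); (15,14,has); (16,5,has); (16,12,has); (16,13,has); (17,7,has); (17,13,has); (17,14,has); (18,12,has); (18,13,has); (18,14,has)
step 2: rule r1; match: 0->11, 1->0, 2->5, 3->8; deleted nodes 11; deleted edges (11,0,has); (11,5,has); (11,8,has); added nodes 19, 20, 21, 22, 23, 24, 25; added edges (22,0,has); (22,19,has); (22,21,has); (23,5,has); (23,19,has); (23,20,has); (24,8,has); (24,20,has); (24,21,has); (25,19,has); (25,20,has); (25,21,has); result: nodes: 0:pt, 3:pt, 5:pt, 7:pt, 8:pt, 12:pt, 13:pt, 14:pt, 15:F, 16:F, 17:F, 18:F, 19:pt, 20:pt, 21:pt, 22:F, 23:F, 24:F, 25:F edges: (15,0,has); (15,12,has); (15,14,has); (16,5,has); (16,12,has); (16,13,has); (17,7,has); (17,13,has); (17,14,has); (18,12,has); (18,13,has); (18,14,has); (22,0,has); (22,19,has); (22,21,has); (23,5,has); (23,19,has); (23,20,has); (24,8,has); (24,20,has); (24,21,has); (25,19,has); (25,20,has); (25,21,has)
final:
nodes: 0:pt, 3:pt, 5:pt, 7:pt, 8:pt, 12:pt, 13:pt, 14:pt, 15:F, 16:F, 17:F, 18:F, 19:pt, 20:pt, 21:pt, 22:F, 23:F, 24:F, 25:F
edges: (15,0,has); (15,12,has); (15,14,has); (16,5,has); (16,12,has); (16,13,has); (17,7,has); (17,13,has); (17,14,has); (18,12,has); (18,13,has); (18,14,has); (22,0,has); (22,19,has); (22,21,has); (23,5,has); (23,19,has); (23,20,has); (24,8,has); (24,20,has); (24,21,has); (25,19,has); (25,20,has); (25,21,has)


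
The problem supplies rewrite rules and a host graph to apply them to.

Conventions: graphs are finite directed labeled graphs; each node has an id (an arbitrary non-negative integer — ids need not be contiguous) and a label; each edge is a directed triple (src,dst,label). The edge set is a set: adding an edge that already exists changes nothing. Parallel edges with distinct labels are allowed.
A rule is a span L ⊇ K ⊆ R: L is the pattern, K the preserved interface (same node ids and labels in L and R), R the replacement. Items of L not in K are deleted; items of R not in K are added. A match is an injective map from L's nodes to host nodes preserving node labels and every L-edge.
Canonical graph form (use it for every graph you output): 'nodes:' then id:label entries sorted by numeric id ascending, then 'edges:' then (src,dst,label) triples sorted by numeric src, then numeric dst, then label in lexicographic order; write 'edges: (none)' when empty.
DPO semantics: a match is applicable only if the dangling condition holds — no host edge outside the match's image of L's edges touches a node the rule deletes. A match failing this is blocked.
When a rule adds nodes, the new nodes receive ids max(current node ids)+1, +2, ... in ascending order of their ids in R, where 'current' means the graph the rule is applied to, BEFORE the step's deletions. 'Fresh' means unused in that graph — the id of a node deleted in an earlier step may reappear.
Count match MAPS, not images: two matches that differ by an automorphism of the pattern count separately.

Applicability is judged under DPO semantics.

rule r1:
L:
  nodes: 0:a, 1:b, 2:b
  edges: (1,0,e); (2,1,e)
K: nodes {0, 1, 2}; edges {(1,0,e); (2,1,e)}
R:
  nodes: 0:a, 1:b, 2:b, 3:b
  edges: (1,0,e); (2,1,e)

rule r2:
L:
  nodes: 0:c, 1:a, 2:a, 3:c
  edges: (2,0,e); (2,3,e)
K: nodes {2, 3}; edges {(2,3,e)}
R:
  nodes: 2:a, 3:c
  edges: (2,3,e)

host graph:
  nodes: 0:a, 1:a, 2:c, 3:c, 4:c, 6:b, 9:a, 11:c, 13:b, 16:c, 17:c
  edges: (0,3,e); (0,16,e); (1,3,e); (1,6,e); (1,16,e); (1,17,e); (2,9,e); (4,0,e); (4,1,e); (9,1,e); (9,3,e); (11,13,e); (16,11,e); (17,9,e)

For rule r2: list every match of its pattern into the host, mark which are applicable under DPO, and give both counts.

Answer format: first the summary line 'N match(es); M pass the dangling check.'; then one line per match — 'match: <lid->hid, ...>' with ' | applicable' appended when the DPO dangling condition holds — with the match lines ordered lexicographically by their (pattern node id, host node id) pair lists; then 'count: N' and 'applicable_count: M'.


16 match(es); 0 pass the dangling check.
match: 0->3, 1->0, 2->1, 3->16
match: 0->3, 1->0, 2->1, 3->17
match: 0->3, 1->1, 2->0, 3->16
match: 0->3, 1->9, 2->0, 3->16
match: 0->3, 1->9, 2->1, 3->16
match: 0->3, 1->9, 2->1, 3->17
match: 0->16, 1->0, 2->1, 3->3
match: 0->16, 1->0, 2->1, 3->17
match: 0->16, 1->1, 2->0, 3->3
match: 0->16, 1->9, 2->0, 3->3
match: 0->16, 1->9, 2->1, 3->3
match: 0->16, 1->9, 2->1, 3->17
match: 0->17, 1->0, 2->1, 3->3
match: 0->17, 1->0, 2->1, 3->16
match: 0->17, 1->9, 2->1, 3->3
match: 0->17, 1->9, 2->1, 3->16
count: 16
applicable_count: 0


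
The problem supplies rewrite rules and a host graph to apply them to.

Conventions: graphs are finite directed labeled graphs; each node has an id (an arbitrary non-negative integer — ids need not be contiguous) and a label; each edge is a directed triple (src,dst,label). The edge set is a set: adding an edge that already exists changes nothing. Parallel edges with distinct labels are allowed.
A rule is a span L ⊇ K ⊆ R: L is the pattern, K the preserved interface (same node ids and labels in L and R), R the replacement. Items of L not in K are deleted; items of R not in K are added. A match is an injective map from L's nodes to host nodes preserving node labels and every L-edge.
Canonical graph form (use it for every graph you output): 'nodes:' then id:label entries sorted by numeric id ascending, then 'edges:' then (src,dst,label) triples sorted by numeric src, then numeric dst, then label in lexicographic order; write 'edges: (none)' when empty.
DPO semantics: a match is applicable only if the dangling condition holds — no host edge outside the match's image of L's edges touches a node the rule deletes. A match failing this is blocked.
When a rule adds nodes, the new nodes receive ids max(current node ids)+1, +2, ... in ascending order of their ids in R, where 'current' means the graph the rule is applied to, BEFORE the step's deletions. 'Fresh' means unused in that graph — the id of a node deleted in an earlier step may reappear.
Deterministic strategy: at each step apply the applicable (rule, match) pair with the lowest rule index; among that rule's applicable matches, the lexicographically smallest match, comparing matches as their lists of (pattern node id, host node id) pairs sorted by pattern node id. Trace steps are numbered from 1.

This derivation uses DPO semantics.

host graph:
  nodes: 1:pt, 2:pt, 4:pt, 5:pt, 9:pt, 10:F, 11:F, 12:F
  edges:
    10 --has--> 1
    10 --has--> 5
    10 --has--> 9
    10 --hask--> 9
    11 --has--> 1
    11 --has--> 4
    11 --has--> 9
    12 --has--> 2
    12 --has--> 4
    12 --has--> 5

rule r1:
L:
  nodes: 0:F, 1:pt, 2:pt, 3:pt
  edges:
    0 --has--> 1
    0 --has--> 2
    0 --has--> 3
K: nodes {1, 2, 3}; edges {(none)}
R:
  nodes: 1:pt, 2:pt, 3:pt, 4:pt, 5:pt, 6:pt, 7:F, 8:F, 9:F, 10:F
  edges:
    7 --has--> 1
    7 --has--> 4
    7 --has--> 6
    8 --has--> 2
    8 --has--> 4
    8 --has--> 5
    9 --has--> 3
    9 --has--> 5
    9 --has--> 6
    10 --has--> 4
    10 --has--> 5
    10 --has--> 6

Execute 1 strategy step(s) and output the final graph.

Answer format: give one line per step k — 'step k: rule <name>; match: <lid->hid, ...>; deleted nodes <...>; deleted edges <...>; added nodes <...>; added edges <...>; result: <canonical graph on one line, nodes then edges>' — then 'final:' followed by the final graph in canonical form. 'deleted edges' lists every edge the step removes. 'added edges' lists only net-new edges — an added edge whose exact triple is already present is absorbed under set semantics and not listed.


step 1: rule r1; match: 0->11, 1->1, 2->4, 3->9; deleted nodes 11; deleted edges (11,1,has); (11,4,has); (11,9,has); added nodes 13, 14, 15, 16, 17, 18, 19; added edges (16,1,has); (16,13,has); (16,15,has); (17,4,has); (17,13,has); (17,14,has); (18,9,has); (18,14,has); (18,15,has); (19,13,has); (19,14,has); (19,15,has); result: nodes: 1:pt, 2:pt, 4:pt, 5:pt, 9:pt, 10:F, 12:F, 13:pt, 14:pt, 15:pt, 16:F, 17:F, 18:F, 19:F edges: (10,1,has); (10,5,has); (10,9,has); (10,9,hask); (12,2,has); (12,4,has); (12,5,has); (16,1,has); (16,13,has); (16,15,has); (17,4,has); (17,13,has); (17,14,has); (18,9,has); (18,14,has); (18,15,has); (19,13,has); (19,14,has); (19,15,has)
final:
nodes: 1:pt, 2:pt, 4:pt, 5:pt, 9:pt, 10:F, 12:F, 13:pt, 14:pt, 15:pt, 16:F, 17:F, 18:F, 19:F
edges: (10,1,has); (10,5,has); (10,9,has); (10,9,hask); (12,2,has); (12,4,has); (12,5,has); (16,1,has); (16,13,has); (16,15,has); (17,4,has); (17,13,has); (17,14,has); (18,9,has); (18,14,has); (18,15,has); (19,13,has); (19,14,has); (19,15,has)


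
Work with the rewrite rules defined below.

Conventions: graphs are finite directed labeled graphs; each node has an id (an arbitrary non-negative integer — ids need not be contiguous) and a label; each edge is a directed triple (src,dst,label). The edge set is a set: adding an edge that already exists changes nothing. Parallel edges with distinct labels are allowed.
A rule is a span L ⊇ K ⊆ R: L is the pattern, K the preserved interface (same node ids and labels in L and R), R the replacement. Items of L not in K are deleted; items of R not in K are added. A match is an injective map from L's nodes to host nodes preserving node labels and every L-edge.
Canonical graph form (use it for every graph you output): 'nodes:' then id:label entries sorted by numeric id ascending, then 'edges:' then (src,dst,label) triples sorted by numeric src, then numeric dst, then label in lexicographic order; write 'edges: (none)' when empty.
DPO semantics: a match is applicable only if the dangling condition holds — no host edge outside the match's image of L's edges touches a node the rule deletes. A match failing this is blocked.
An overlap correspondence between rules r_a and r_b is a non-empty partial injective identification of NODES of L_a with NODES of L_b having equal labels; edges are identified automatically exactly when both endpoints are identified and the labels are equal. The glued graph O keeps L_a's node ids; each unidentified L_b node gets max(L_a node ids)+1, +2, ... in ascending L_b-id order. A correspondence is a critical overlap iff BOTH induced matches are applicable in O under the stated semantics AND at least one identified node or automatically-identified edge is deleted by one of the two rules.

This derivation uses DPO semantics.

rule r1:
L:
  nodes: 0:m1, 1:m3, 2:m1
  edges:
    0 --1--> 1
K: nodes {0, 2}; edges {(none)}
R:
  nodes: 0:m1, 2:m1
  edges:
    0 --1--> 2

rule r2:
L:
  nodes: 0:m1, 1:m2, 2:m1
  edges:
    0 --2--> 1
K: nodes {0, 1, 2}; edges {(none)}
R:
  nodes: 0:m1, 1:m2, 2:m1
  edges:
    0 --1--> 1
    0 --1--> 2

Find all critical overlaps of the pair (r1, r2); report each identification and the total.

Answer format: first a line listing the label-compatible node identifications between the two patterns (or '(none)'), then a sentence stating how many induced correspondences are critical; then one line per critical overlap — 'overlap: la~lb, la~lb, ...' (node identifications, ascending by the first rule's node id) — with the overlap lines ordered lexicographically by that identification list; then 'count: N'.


label-compatible node identifications between L(r1) and L(r2): 0~0, 0~2, 2~0, 2~2
0 of the induced correspondences are critical overlaps of r1 and r2.
count: 0


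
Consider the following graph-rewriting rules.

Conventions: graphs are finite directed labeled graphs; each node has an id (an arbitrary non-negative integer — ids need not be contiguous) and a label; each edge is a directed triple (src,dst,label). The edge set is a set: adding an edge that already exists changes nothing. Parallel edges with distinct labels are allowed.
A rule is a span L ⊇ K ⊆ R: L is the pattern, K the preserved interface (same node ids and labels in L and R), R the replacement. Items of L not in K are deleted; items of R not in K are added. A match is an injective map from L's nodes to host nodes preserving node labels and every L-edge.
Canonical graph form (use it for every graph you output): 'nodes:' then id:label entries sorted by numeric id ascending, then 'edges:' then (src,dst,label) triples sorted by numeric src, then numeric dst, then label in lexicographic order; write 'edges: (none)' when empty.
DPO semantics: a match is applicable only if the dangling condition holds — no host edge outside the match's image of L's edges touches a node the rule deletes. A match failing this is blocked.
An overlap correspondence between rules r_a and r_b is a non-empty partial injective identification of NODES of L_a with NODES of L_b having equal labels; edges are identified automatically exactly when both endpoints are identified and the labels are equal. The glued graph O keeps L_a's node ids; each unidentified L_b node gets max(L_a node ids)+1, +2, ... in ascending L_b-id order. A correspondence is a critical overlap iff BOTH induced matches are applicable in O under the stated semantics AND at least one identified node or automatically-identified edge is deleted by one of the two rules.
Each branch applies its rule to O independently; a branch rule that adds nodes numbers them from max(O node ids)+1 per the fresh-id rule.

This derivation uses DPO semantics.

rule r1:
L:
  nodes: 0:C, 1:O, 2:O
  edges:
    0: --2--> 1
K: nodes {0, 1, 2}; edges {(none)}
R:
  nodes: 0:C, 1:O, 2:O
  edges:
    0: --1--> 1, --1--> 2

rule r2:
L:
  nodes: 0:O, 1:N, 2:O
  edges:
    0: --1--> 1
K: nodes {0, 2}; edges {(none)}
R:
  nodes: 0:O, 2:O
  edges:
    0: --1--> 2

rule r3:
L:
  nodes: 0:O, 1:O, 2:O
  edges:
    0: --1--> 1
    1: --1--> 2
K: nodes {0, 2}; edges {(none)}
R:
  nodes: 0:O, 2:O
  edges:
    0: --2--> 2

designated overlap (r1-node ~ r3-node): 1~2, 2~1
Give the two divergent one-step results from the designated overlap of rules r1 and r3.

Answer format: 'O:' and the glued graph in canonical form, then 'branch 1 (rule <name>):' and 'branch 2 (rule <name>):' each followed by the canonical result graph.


O:
nodes: 0:C, 1:O, 2:O, 3:O
edges: (0,1,2); (2,1,1); (3,2,1)
branch 1 (rule r1):
nodes: 0:C, 1:O, 2:O, 3:O
edges: (0,1,1); (0,2,1); (2,1,1); (3,2,1)
branch 2 (rule r3):
nodes: 0:C, 1:O, 3:O
edges: (0,1,2); (3,1,2)


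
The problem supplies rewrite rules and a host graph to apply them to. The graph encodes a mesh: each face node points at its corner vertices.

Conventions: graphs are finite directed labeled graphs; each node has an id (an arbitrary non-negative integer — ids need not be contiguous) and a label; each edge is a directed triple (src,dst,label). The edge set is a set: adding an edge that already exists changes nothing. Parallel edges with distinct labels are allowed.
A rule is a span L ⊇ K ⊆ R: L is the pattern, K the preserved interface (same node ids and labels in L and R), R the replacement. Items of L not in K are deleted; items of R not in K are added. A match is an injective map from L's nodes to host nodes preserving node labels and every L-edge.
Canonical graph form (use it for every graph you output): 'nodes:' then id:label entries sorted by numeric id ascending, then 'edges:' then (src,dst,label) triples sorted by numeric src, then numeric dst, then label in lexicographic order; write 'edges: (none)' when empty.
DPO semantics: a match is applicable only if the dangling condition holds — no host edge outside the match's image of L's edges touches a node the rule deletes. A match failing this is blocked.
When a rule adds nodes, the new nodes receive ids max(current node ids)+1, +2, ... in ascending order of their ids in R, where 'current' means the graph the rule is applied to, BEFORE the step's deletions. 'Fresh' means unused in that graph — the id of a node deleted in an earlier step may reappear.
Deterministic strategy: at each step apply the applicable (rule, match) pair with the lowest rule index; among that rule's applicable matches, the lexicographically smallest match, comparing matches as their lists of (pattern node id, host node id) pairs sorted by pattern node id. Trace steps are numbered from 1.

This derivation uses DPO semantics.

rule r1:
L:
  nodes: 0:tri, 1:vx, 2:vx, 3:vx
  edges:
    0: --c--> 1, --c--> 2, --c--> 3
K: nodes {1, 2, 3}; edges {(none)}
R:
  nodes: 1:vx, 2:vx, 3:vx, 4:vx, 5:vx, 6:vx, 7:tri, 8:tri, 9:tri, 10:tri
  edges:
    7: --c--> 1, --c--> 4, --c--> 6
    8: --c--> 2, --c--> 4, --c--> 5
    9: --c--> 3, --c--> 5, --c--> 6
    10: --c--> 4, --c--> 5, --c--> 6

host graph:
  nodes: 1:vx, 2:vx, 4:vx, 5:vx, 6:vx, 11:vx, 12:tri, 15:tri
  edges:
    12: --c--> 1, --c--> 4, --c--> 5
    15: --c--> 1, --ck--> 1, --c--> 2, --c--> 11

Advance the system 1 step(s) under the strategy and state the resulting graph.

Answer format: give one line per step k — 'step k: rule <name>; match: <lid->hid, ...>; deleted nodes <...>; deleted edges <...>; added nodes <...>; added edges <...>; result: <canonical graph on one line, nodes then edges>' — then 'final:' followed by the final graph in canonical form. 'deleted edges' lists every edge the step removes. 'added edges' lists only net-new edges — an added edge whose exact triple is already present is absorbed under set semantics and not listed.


step 1: rule r1; match: 0->12, 1->1, 2->4, 3->5; deleted nodes 12; deleted edges (12,1,c); (12,4,c); (12,5,c); added nodes 16, 17, 18, 19, 20, 21, 22; added edges (19,1,c); (19,16,c); (19,18,c); (20,4,c); (20,16,c); (20,17,c); (21,5,c); (21,17,c); (21,18,c); (22,16,c); (22,17,c); (22,18,c); result: nodes: 1:vx, 2:vx, 4:vx, 5:vx, 6:vx, 11:vx, 15:tri, 16:vx, 17:vx, 18:vx, 19:tri, 20:tri, 21:tri, 22:tri edges: (15,1,c); (15,1,ck); (15,2,c); (15,11,c); (19,1,c); (19,16,c); (19,18,c); (20,4,c); (20,16,c); (20,17,c); (21,5,c); (21,17,c); (21,18,c); (22,16,c); (22,17,c); (22,18,c)
final:
nodes: 1:vx, 2:vx, 4:vx, 5:vx, 6:vx, 11:vx, 15:tri, 16:vx, 17:vx, 18:vx, 19:tri, 20:tri, 21:tri, 22:tri
edges: (15,1,c); (15,1,ck); (15,2,c); (15,11,c); (19,1,c); (19,16,c); (19,18,c); (20,4,c); (20,16,c); (20,17,c); (21,5,c); (21,17,c); (21,18,c); (22,16,c); (22,17,c); (22,18,c)


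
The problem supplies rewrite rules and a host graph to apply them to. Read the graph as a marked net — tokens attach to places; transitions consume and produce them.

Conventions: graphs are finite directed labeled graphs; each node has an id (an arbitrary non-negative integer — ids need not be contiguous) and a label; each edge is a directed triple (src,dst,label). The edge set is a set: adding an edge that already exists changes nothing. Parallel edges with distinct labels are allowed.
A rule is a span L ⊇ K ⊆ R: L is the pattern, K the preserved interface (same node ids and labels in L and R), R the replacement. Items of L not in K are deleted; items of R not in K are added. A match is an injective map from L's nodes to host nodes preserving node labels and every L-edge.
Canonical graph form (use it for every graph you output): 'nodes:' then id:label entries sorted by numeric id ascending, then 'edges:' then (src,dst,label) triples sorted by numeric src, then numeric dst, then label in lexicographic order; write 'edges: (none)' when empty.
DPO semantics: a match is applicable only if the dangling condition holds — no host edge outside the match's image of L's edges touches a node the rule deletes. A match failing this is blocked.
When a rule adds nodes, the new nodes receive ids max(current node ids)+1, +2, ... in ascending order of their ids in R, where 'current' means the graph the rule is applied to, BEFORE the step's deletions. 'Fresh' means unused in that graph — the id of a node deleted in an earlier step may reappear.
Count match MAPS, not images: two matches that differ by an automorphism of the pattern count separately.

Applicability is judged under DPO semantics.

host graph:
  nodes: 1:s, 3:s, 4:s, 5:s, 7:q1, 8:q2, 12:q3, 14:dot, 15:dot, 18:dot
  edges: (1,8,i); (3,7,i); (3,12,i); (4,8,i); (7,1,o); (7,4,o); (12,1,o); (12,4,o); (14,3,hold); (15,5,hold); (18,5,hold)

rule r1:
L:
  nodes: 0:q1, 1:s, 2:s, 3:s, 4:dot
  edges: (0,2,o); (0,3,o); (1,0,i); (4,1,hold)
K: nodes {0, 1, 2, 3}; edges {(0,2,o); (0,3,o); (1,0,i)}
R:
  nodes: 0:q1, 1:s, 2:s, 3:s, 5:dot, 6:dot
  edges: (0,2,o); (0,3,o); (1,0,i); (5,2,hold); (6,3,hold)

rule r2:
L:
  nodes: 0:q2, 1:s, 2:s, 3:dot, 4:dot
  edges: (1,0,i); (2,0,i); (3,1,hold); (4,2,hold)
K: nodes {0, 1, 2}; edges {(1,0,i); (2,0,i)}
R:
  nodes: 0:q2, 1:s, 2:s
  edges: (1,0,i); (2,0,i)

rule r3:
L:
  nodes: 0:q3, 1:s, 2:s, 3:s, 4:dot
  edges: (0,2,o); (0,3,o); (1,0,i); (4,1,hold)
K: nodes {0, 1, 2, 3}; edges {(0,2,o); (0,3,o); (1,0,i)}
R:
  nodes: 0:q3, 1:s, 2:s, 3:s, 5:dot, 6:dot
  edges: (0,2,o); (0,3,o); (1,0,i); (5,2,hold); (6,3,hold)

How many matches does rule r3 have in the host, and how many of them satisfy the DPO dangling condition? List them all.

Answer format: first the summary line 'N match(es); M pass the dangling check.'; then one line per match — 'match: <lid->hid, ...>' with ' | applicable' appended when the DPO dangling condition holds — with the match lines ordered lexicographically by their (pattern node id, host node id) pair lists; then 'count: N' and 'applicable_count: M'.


2 match(es); 2 pass the dangling check.
match: 0->12, 1->3, 2->1, 3->4, 4->14 | applicable
match: 0->12, 1->3, 2->4, 3->1, 4->14 | applicable
count: 2
applicable_count: 2


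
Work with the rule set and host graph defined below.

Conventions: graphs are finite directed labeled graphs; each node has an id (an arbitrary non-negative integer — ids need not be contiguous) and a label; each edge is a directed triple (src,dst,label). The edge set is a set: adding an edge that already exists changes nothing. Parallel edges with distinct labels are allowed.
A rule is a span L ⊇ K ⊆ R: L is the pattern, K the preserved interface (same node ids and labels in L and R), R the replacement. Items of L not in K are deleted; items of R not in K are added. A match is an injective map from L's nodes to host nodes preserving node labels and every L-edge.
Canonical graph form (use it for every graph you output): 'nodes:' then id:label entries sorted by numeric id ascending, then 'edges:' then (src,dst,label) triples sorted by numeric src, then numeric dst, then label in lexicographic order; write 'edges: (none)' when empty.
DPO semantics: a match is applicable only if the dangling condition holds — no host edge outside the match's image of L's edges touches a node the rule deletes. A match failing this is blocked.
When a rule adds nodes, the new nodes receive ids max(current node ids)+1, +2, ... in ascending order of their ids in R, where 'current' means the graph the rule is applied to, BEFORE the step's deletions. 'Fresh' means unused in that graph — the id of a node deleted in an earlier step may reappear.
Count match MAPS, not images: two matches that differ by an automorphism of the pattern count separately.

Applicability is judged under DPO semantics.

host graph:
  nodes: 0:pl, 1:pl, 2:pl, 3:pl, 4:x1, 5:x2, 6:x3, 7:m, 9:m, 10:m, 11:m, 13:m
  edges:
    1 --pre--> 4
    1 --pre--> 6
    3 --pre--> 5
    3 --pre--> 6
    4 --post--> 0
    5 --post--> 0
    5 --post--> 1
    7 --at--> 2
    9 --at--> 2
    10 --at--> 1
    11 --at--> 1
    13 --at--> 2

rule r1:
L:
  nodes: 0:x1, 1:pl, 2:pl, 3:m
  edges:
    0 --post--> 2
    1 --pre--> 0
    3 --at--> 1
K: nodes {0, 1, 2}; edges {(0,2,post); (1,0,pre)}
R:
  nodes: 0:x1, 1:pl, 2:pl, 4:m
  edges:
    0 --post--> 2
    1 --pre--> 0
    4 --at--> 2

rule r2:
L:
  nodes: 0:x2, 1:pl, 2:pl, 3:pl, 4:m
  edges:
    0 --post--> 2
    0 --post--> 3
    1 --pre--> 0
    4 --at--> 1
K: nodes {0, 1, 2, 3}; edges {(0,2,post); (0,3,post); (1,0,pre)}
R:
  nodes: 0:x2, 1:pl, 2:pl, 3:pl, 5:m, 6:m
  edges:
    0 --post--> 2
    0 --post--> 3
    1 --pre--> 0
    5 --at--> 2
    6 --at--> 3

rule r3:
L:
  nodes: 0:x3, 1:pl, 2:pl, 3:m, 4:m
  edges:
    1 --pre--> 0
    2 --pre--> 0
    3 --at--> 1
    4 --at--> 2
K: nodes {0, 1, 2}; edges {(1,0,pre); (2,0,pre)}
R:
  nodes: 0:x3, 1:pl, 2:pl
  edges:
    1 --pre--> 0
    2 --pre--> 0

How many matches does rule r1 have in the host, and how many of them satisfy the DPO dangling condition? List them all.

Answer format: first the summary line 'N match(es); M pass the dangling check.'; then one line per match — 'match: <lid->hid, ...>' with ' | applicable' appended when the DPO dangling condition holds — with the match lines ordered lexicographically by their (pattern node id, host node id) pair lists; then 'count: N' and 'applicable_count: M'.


2 match(es); 2 pass the dangling check.
match: 0->4, 1->1, 2->0, 3->10 | applicable
match: 0->4, 1->1, 2->0, 3->11 | applicable
count: 2
applicable_count: 2


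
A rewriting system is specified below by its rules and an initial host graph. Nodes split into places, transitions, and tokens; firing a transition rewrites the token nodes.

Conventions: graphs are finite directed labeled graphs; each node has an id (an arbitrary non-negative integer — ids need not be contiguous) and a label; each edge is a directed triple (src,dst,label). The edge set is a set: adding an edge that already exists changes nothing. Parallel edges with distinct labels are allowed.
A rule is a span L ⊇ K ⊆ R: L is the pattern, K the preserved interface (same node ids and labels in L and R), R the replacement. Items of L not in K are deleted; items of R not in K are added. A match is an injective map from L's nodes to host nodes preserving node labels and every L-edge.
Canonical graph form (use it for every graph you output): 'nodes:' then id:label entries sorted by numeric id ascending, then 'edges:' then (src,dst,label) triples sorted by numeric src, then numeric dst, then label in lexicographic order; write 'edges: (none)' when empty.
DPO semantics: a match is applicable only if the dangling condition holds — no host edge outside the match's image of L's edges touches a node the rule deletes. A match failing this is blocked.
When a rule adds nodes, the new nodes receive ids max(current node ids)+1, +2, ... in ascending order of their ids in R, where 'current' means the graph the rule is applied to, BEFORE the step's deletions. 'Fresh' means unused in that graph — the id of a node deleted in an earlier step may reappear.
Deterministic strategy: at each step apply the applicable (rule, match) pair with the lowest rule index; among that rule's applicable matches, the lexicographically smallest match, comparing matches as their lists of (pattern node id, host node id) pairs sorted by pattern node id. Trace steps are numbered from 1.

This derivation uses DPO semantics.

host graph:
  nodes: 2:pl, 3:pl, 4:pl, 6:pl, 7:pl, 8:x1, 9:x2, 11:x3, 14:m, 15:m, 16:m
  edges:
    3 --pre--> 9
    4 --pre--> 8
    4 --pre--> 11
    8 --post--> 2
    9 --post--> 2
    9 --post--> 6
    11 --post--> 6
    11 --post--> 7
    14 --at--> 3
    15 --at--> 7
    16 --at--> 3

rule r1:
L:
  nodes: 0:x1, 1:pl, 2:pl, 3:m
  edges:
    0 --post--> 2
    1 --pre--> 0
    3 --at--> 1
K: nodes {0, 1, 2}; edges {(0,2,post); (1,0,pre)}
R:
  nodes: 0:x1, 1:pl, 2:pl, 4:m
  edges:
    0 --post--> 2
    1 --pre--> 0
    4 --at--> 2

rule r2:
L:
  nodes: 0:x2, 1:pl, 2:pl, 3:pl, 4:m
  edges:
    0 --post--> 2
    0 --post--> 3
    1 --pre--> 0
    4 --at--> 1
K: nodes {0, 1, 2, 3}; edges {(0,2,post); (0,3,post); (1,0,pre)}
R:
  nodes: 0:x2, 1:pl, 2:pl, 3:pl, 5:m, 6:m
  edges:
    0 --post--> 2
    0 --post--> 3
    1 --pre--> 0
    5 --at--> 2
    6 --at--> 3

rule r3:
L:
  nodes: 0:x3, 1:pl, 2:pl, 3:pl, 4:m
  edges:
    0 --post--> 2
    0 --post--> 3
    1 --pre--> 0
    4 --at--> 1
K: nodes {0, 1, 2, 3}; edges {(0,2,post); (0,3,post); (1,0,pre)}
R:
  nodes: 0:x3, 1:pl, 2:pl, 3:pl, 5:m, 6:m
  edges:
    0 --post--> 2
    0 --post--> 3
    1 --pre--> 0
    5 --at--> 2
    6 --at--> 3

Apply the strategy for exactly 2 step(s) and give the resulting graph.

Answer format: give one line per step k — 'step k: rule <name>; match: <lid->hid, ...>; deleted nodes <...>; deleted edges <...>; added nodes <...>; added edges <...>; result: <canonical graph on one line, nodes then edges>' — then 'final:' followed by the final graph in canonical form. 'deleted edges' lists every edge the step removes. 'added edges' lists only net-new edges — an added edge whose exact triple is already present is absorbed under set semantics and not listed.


step 1: rule r2; match: 0->9, 1->3, 2->2, 3->6, 4->14; deleted nodes 14; deleted edges (14,3,at); added nodes 17, 18; added edges (17,2,at); (18,6,at); result: nodes: 2:pl, 3:pl, 4:pl, 6:pl, 7:pl, 8:x1, 9:x2, 11:x3, 15:m, 16:m, 17:m, 18:m edges: (3,9,pre); (4,8,pre); (4,11,pre); (8,2,post); (9,2,post); (9,6,post); (11,6,post); (11,7,post); (15,7,at); (16,3,at); (17,2,at); (18,6,at)
step 2: rule r2; match: 0->9, 1->3, 2->2, 3->6, 4->16; deleted nodes 16; deleted edges (16,3,at); added nodes 19, 20; added edges (19,2,at); (20,6,at); result: nodes: 2:pl, 3:pl, 4:pl, 6:pl, 7:pl, 8:x1, 9:x2, 11:x3, 15:m, 17:m, 18:m, 19:m, 20:m edges: (3,9,pre); (4,8,pre); (4,11,pre); (8,2,post); (9,2,post); (9,6,post); (11,6,post); (11,7,post); (15,7,at); (17,2,at); (18,6,at); (19,2,at); (20,6,at)
final:
nodes: 2:pl, 3:pl, 4:pl, 6:pl, 7:pl, 8:x1, 9:x2, 11:x3, 15:m, 17:m, 18:m, 19:m, 20:m
edges: (3,9,pre); (4,8,pre); (4,11,pre); (8,2,post); (9,2,post); (9,6,post); (11,6,post); (11,7,post); (15,7,at); (17,2,at); (18,6,at); (19,2,at); (20,6,at)


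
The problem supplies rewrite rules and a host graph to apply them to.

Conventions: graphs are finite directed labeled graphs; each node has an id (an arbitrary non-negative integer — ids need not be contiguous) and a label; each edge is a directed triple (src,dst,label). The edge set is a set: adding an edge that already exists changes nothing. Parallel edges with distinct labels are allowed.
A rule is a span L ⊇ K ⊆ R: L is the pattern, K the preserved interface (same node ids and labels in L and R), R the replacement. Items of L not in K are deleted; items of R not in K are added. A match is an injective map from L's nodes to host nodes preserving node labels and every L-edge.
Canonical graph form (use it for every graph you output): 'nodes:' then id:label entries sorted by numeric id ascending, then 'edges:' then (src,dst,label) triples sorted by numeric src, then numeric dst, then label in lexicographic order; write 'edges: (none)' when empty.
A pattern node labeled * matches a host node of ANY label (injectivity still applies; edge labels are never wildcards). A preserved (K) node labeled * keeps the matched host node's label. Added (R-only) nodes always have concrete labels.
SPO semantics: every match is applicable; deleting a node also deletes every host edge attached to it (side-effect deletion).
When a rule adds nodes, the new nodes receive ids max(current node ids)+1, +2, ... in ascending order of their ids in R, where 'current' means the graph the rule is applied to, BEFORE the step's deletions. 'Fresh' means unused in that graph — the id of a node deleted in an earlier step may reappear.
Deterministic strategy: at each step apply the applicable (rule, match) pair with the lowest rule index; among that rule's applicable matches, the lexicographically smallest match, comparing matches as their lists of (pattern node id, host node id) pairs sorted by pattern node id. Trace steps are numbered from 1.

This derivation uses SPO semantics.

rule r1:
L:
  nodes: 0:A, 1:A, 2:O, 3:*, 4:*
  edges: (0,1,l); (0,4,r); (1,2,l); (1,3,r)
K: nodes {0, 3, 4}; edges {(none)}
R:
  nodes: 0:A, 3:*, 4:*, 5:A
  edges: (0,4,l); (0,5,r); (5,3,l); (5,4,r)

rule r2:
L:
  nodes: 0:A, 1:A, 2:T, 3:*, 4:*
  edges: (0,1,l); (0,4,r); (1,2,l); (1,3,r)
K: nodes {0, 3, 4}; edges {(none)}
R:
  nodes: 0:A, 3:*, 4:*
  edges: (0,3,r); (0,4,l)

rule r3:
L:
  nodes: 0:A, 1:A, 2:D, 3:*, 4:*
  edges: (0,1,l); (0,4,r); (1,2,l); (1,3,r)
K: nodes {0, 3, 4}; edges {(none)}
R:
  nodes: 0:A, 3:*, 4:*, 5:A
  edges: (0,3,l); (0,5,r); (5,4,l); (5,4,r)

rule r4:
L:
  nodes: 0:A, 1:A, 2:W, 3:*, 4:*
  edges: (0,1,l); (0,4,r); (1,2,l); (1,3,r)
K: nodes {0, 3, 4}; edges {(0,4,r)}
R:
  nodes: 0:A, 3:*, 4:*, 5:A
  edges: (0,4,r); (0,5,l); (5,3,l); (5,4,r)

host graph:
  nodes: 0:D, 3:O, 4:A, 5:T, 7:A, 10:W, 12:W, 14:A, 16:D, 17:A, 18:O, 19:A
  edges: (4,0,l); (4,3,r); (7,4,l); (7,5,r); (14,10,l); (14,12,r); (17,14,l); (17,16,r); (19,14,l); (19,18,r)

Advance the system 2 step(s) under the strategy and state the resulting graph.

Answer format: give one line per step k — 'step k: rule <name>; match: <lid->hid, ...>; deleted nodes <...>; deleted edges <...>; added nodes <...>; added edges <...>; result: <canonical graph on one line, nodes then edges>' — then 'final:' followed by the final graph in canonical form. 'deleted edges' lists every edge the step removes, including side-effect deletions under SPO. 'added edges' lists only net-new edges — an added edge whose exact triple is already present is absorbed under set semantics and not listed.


step 1: rule r3; match: 0->7, 1->4, 2->0, 3->3, 4->5; deleted nodes 0, 4; deleted edges (4,0,l); (4,3,r); (7,4,l); (7,5,r); added nodes 20; added edges (7,3,l); (7,20,r); (20,5,l); (20,5,r); result: nodes: 3:O, 5:T, 7:A, 10:W, 12:W, 14:A, 16:D, 17:A, 18:O, 19:A, 20:A edges: (7,3,l); (7,20,r); (14,10,l); (14,12,r); (17,14,l); (17,16,r); (19,14,l); (19,18,r); (20,5,l); (20,5,r)
step 2: rule r4; match: 0->17, 1->14, 2->10, 3->12, 4->16; deleted nodes 10, 14; deleted edges (14,10,l); (14,12,r); (17,14,l); (19,14,l); added nodes 21; added edges (17,21,l); (21,12,l); (21,16,r); result: nodes: 3:O, 5:T, 7:A, 12:W, 16:D, 17:A, 18:O, 19:A, 20:A, 21:A edges: (7,3,l); (7,20,r); (17,16,r); (17,21,l); (19,18,r); (20,5,l); (20,5,r); (21,12,l); (21,16,r)
final:
nodes: 3:O, 5:T, 7:A, 12:W, 16:D, 17:A, 18:O, 19:A, 20:A, 21:A
edges: (7,3,l); (7,20,r); (17,16,r); (17,21,l); (19,18,r); (20,5,l); (20,5,r); (21,12,l); (21,16,r)


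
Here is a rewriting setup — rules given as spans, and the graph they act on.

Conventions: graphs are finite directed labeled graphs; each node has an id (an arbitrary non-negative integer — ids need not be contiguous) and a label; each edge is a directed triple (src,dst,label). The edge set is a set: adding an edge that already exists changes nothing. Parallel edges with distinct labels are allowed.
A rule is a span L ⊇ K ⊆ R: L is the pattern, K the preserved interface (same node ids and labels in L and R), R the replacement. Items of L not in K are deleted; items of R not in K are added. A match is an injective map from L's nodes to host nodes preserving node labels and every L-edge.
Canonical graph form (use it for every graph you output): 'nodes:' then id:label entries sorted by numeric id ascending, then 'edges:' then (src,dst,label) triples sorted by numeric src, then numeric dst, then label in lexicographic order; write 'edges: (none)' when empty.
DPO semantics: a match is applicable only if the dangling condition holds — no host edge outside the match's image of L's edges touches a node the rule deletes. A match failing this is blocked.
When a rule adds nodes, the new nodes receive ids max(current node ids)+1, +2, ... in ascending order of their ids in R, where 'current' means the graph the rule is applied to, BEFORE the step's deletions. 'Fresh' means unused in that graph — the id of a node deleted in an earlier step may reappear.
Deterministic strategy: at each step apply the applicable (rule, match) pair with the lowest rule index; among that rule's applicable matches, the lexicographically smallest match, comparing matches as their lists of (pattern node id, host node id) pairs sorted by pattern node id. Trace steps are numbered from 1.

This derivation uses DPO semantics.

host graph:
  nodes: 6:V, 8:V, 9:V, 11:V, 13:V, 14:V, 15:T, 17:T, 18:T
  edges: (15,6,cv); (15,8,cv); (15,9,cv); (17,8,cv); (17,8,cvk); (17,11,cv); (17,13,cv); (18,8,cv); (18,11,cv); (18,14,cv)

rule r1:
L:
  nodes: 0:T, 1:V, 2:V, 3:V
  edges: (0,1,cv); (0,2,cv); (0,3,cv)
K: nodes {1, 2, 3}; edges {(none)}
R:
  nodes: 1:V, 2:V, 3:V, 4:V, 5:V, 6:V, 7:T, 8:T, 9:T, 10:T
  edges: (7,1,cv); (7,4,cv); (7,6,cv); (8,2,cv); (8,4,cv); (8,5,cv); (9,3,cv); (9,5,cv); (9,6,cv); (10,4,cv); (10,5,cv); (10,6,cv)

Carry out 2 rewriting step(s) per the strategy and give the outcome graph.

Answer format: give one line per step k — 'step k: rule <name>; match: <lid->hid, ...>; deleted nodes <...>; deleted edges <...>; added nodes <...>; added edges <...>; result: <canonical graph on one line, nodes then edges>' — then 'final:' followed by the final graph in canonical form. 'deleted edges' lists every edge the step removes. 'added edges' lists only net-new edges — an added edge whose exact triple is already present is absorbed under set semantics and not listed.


step 1: rule r1; match: 0->15, 1->6, 2->8, 3->9; deleted nodes 15; deleted edges (15,6,cv); (15,8,cv); (15,9,cv); added nodes 19, 20, 21, 22, 23, 24, 25; added edges (22,6,cv); (22,19,cv); (22,21,cv); (23,8,cv); (23,19,cv); (23,20,cv); (24,9,cv); (24,20,cv); (24,21,cv); (25,19,cv); (25,20,cv); (25,21,cv); result: nodes: 6:V, 8:V, 9:V, 11:V, 13:V, 14:V, 17:T, 18:T, 19:V, 20:V, 21:V, 22:T, 23:T, 24:T, 25:T edges: (17,8,cv); (17,8,cvk); (17,11,cv); (17,13,cv); (18,8,cv); (18,11,cv); (18,14,cv); (22,6,cv); (22,19,cv); (22,21,cv); (23,8,cv); (23,19,cv); (23,20,cv); (24,9,cv); (24,20,cv); (24,21,cv); (25,19,cv); (25,20,cv); (25,21,cv)
step 2: rule r1; match: 0->18, 1->8, 2->11, 3->14; deleted nodes 18; deleted edges (18,8,cv); (18,11,cv); (18,14,cv); added nodes 26, 27, 28, 29, 30, 31, 32; added edges (29,8,cv); (29,26,cv); (29,28,cv); (30,11,cv); (30,26,cv); (30,27,cv); (31,14,cv); (31,27,cv); (31,28,cv); (32,26,cv); (32,27,cv); (32,28,cv); result: nodes: 6:V, 8:V, 9:V, 11:V, 13:V, 14:V, 17:T, 19:V, 20:V, 21:V, 22:T, 23:T, 24:T, 25:T, 26:V, 27:V, 28:V, 29:T, 30:T, 31:T, 32:T edges: (17,8,cv); (17,8,cvk); (17,11,cv); (17,13,cv); (22,6,cv); (22,19,cv); (22,21,cv); (23,8,cv); (23,19,cv); (23,20,cv); (24,9,cv); (24,20,cv); (24,21,cv); (25,19,cv); (25,20,cv); (25,21,cv); (29,8,cv); (29,26,cv); (29,28,cv); (30,11,cv); (30,26,cv); (30,27,cv); (31,14,cv); (31,27,cv); (31,28,cv); (32,26,cv); (32,27,cv); (32,28,cv)
final:
nodes: 6:V, 8:V, 9:V, 11:V, 13:V, 14:V, 17:T, 19:V, 20:V, 21:V, 22:T, 23:T, 24:T, 25:T, 26:V, 27:V, 28:V, 29:T, 30:T, 31:T, 32:T
edges: (17,8,cv); (17,8,cvk); (17,11,cv); (17,13,cv); (22,6,cv); (22,19,cv); (22,21,cv); (23,8,cv); (23,19,cv); (23,20,cv); (24,9,cv); (24,20,cv); (24,21,cv); (25,19,cv); (25,20,cv); (25,21,cv); (29,8,cv); (29,26,cv); (29,28,cv); (30,11,cv); (30,26,cv); (30,27,cv); (31,14,cv); (31,27,cv); (31,28,cv); (32,26,cv); (32,27,cv); (32,28,cv)
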